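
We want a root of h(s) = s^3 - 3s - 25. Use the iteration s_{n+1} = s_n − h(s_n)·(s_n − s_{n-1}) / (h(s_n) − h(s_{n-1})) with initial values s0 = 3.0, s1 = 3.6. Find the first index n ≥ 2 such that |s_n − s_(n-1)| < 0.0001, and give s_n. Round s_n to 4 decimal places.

n = 5, s_n = 3.2646

h(3.0) = -7.000000, h(3.6) = 10.856000
s2 = 3.600000 − 10.856000·(0.600000)/(17.856000) = 3.235215;  |Δ| = 0.364785
h(3.235215) = -0.843890
s3 = 3.235215 − (-0.843890)·(-0.364785)/(-11.699890) = 3.261526;  |Δ| = 0.026311
h(3.261526) = -0.089918
s4 = 3.261526 − (-0.089918)·(0.026311)/(0.753972) = 3.264664;  |Δ| = 0.003138
h(3.264664) = 0.000902
s5 = 3.264664 − 0.000902·(0.003138)/(0.090820) = 3.264633;  |Δ| = 0.000031
|s5 − s4| = 0.000031 < 0.0001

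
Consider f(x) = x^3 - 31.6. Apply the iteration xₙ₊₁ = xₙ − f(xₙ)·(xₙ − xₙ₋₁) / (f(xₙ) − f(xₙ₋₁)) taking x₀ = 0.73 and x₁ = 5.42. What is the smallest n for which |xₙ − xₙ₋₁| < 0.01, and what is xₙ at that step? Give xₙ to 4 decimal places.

f(0.73) = -31.210983, f(5.42) = 127.620088
x₂ = 5.420000 − 127.620088·(4.690000)/(158.831071) = 1.651605;  |Δ| = 3.768395
f(1.651605) = -27.094753
x₃ = 1.651605 − (-27.094753)·(-3.768395)/(-154.714841) = 2.311553;  |Δ| = 0.659948
f(2.311553) = -19.248733
x₄ = 2.311553 − (-19.248733)·(0.659948)/(7.846020) = 3.930611;  |Δ| = 1.619058
f(3.930611) = 29.126760
x₅ = 3.930611 − 29.126760·(1.619058)/(48.375493) = 2.955780;  |Δ| = 0.974831
f(2.955780) = -5.776423
x₆ = 2.955780 − (-5.776423)·(-0.974831)/(-34.903183) = 3.117113;  |Δ| = 0.161333
f(3.117113) = -1.312900
x₇ = 3.117113 − (-1.312900)·(0.161333)/(4.463524) = 3.164568;  |Δ| = 0.047454
f(3.164568) = 0.091524
x₈ = 3.164568 − 0.091524·(0.047454)/(1.404423) = 3.161475;  |Δ| = 0.003093
|x₈ − x₇| = 0.003093 < 0.01

n = 8, xₙ = 3.1615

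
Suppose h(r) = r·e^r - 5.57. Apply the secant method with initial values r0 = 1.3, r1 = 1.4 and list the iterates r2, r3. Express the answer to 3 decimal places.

1.388, 1.389

h(1.3) = -0.79991, h(1.4) = 0.10728
r2 = 1.40000 − 0.10728·(1.40000 − 1.30000) / (0.10728 − (-0.79991)) = 1.40000 − (0.01073)/(0.90719) = 1.38817
h(1.38817) = -0.00685
r3 = 1.38817 − (-0.00685)·(1.38817 − 1.40000) / (-0.00685 − 0.10728) = 1.38817 − (0.00008)/(-0.11413) = 1.38888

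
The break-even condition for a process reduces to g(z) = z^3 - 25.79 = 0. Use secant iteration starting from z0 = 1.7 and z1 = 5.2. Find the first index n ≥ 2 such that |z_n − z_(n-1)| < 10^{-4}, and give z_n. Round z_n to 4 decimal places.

n = 8, z_n = 2.9545

g(1.7) = -20.877000, g(5.2) = 114.818000
z2 = 5.200000 − 114.818000·(3.500000)/(135.695000) = 2.238483;  |Δ| = 2.961517
g(2.238483) = -14.573390
z3 = 2.238483 − (-14.573390)·(-2.961517)/(-129.391390) = 2.572040;  |Δ| = 0.333556
g(2.572040) = -8.774956
z4 = 2.572040 − (-8.774956)·(0.333556)/(5.798434) = 3.076822;  |Δ| = 0.504782
g(3.076822) = 3.337749
z5 = 3.076822 − 3.337749·(0.504782)/(12.112705) = 2.937725;  |Δ| = 0.139096
g(2.937725) = -0.436761
z6 = 2.937725 − (-0.436761)·(-0.139096)/(-3.774510) = 2.953820;  |Δ| = 0.016095
g(2.953820) = -0.017755
z7 = 2.953820 − (-0.017755)·(0.016095)/(0.419006) = 2.954502;  |Δ| = 0.000682
g(2.954502) = 0.000101
z8 = 2.954502 − 0.000101·(0.000682)/(0.017856) = 2.954499;  |Δ| = 0.000004
|z8 − z7| = 0.000004 < 10^{-4}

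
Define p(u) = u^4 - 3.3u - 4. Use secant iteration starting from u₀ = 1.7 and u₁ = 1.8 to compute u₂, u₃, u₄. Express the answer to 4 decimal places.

1.7693, 1.7713, 1.7714

p(1.7) = -1.257900, p(1.8) = 0.557600
u₂ = 1.800000 − 0.557600·(1.800000 − 1.700000) / (0.557600 − (-1.257900)) = 1.800000 − (0.055760)/(1.815500) = 1.769287
p(1.769287) = -0.039396
u₃ = 1.769287 − (-0.039396)·(1.769287 − 1.800000) / (-0.039396 − 0.557600) = 1.769287 − (0.001210)/(-0.596996) = 1.771313
p(1.771313) = -0.001106
u₄ = 1.771313 − (-0.001106)·(1.771313 − 1.769287) / (-0.001106 − (-0.039396)) = 1.771313 − (-0.000002)/(0.038290) = 1.771372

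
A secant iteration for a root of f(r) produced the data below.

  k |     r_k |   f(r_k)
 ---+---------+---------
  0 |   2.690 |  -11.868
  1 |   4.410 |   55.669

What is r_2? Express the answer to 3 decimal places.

2.992

r_2 = 4.410 − 55.669·(4.410 − 2.690) / (55.669 − (-11.868))
   = 4.410 − (95.75068)/(67.53700) = 2.99225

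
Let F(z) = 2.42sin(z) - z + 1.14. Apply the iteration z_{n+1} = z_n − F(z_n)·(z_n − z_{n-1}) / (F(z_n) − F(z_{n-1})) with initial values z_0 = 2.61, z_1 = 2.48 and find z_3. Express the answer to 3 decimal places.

F(2.61) = -0.24329, F(2.48) = 0.14679
z_2 = 2.48000 − 0.14679·(2.48000 − 2.61000) / (0.14679 − (-0.24329)) = 2.48000 − (-0.01908)/(0.39007) = 2.52892
F(2.52892) = 0.00272
z_3 = 2.52892 − 0.00272·(2.52892 − 2.48000) / (0.00272 − 0.14679) = 2.52892 − (0.00013)/(-0.14407) = 2.52984

2.530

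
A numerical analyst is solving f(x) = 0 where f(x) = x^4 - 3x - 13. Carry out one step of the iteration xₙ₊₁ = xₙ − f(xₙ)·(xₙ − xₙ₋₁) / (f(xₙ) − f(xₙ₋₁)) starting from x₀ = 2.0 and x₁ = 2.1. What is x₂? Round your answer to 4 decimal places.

f(2.0) = -3.000000, f(2.1) = 0.148100
x₂ = 2.100000 − 0.148100·(2.100000 − 2.000000) / (0.148100 − (-3.000000)) = 2.100000 − (0.014810)/(3.148100) = 2.095296

2.0953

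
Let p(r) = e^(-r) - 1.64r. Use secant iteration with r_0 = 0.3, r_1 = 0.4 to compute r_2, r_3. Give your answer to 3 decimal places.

p(0.3) = 0.24882, p(0.4) = 0.01432
r_2 = 0.40000 − 0.01432·(0.40000 − 0.30000) / (0.01432 − 0.24882) = 0.40000 − (0.00143)/(-0.23450) = 0.40611
p(0.40611) = 0.00022
r_3 = 0.40611 − 0.00022·(0.40611 − 0.40000) / (0.00022 − 0.01432) = 0.40611 − (0.00000)/(-0.01410) = 0.40620

0.406, 0.406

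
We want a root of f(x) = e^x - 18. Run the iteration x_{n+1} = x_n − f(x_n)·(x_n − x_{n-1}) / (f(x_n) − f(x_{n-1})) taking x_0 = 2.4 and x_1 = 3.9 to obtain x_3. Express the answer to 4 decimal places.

2.7964

f(2.4) = -6.976824, f(3.9) = 31.402449
x_2 = 3.900000 − 31.402449·(3.900000 − 2.400000) / (31.402449 − (-6.976824)) = 3.900000 − (47.103674)/(38.379273) = 2.672679
f(2.672679) = -3.521289
x_3 = 2.672679 − (-3.521289)·(2.672679 − 3.900000) / (-3.521289 − 31.402449) = 2.672679 − (4.321751)/(-34.923738) = 2.796428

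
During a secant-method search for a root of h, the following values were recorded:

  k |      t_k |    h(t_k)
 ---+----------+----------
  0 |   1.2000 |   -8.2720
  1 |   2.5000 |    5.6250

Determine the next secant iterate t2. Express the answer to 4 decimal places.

1.9738

t2 = 2.5000 − 5.6250·(2.5000 − 1.2000) / (5.6250 − (-8.2720))
   = 2.5000 − (7.312500)/(13.897000) = 1.973807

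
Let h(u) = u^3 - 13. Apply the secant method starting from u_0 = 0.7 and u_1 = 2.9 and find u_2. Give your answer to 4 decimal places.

h(0.7) = -12.657000, h(2.9) = 11.389000
u_2 = 2.900000 − 11.389000·(2.900000 − 0.700000) / (11.389000 − (-12.657000)) = 2.900000 − (25.055800)/(24.046000) = 1.858005

1.8580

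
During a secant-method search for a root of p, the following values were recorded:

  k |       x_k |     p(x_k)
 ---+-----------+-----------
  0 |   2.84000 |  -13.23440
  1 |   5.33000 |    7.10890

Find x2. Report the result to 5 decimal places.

4.45988

x2 = 5.33000 − 7.10890·(5.33000 − 2.84000) / (7.10890 − (-13.23440))
   = 5.33000 − (17.7011610)/(20.3433000) = 4.4598776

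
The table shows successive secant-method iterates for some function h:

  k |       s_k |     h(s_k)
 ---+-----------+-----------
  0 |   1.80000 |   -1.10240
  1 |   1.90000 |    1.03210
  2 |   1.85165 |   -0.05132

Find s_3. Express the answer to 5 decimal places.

s_3 = 1.85165 − (-0.05132)·(1.85165 − 1.90000) / (-0.05132 − 1.03210)
   = 1.85165 − (0.0024813)/(-1.0834200) = 1.8539403

1.85394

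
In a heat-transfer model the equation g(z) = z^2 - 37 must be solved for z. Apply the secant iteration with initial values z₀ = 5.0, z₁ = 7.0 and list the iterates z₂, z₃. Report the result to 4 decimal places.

g(5.0) = -12.000000, g(7.0) = 12.000000
z₂ = 7.000000 − 12.000000·(7.000000 − 5.000000) / (12.000000 − (-12.000000)) = 7.000000 − (24.000000)/(24.000000) = 6.000000
g(6.000000) = -1.000000
z₃ = 6.000000 − (-1.000000)·(6.000000 − 7.000000) / (-1.000000 − 12.000000) = 6.000000 − (1.000000)/(-13.000000) = 6.076923

6.0000, 6.0769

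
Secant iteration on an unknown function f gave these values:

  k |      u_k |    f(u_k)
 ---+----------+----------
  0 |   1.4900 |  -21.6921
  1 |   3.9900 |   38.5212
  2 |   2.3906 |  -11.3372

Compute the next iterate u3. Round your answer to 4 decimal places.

2.7543

u3 = 2.3906 − (-11.3372)·(2.3906 − 3.9900) / (-11.3372 − 38.5212)
   = 2.3906 − (18.132718)/(-49.858400) = 2.754284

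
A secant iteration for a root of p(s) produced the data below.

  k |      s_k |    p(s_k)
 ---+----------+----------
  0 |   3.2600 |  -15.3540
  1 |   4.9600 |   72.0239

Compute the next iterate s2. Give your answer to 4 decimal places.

s2 = 4.9600 − 72.0239·(4.9600 − 3.2600) / (72.0239 − (-15.3540))
   = 4.9600 − (122.440630)/(87.377900) = 3.558723

3.5587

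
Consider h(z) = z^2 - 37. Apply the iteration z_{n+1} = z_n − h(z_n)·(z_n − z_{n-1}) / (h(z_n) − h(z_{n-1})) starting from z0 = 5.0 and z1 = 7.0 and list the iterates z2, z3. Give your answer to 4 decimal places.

6.0000, 6.0769

h(5.0) = -12.000000, h(7.0) = 12.000000
z2 = 7.000000 − 12.000000·(7.000000 − 5.000000) / (12.000000 − (-12.000000)) = 7.000000 − (24.000000)/(24.000000) = 6.000000
h(6.000000) = -1.000000
z3 = 6.000000 − (-1.000000)·(6.000000 − 7.000000) / (-1.000000 − 12.000000) = 6.000000 − (1.000000)/(-13.000000) = 6.076923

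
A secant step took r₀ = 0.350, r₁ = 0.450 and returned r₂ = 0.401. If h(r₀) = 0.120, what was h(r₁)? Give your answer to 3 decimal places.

The secant line through (0.350, 0.120) and (0.450, h(r₁)) crosses zero at r₂ = 0.401.
So (0.350, 0.120), (0.450, h(r₁)), (0.401, 0) are collinear:
h(r₁) = 0.120 · (0.450 − 0.401) / (0.350 − 0.401) = 0.120 · (0.04900)/(-0.05100) = -0.11529

-0.115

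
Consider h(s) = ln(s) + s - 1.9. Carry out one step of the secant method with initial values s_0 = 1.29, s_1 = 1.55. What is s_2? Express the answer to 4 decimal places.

1.4983

h(1.29) = -0.355358, h(1.55) = 0.088255
s_2 = 1.550000 − 0.088255·(1.550000 − 1.290000) / (0.088255 − (-0.355358)) = 1.550000 − (0.022946)/(0.443613) = 1.498274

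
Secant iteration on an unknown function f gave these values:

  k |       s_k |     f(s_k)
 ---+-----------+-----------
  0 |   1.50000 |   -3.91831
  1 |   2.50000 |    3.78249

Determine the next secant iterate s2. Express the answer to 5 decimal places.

s2 = 2.50000 − 3.78249·(2.50000 − 1.50000) / (3.78249 − (-3.91831))
   = 2.50000 − (3.7824900)/(7.7008000) = 2.0088186

2.00882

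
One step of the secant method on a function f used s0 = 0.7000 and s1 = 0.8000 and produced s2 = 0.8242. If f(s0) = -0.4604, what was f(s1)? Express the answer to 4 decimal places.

The secant line through (0.7000, -0.4604) and (0.8000, f(s1)) crosses zero at s2 = 0.8242.
So (0.7000, -0.4604), (0.8000, f(s1)), (0.8242, 0) are collinear:
f(s1) = -0.4604 · (0.8000 − 0.8242) / (0.7000 − 0.8242) = -0.4604 · (-0.024200)/(-0.124200) = -0.089708

-0.0897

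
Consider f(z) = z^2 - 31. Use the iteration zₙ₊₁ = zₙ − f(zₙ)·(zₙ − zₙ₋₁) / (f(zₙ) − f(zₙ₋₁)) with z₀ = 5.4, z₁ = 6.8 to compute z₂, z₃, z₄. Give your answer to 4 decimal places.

f(5.4) = -1.840000, f(6.8) = 15.240000
z₂ = 6.800000 − 15.240000·(6.800000 − 5.400000) / (15.240000 − (-1.840000)) = 6.800000 − (21.336000)/(17.080000) = 5.550820
f(5.550820) = -0.188401
z₃ = 5.550820 − (-0.188401)·(5.550820 − 6.800000) / (-0.188401 − 15.240000) = 5.550820 − (0.235347)/(-15.428401) = 5.566074
f(5.566074) = -0.018822
z₄ = 5.566074 − (-0.018822)·(5.566074 − 5.550820) / (-0.018822 − (-0.188401)) = 5.566074 − (-0.000287)/(0.169579) = 5.567767

5.5508, 5.5661, 5.5678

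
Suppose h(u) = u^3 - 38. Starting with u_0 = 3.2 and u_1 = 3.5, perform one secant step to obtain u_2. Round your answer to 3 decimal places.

h(3.2) = -5.23200, h(3.5) = 4.87500
u_2 = 3.50000 − 4.87500·(3.50000 − 3.20000) / (4.87500 − (-5.23200)) = 3.50000 − (1.46250)/(10.10700) = 3.35530

3.355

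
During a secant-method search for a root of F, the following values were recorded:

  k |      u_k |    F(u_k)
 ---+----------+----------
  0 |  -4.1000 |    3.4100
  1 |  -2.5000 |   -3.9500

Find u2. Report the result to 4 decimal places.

u2 = -2.5000 − (-3.9500)·(-2.5000 − (-4.1000)) / (-3.9500 − 3.4100)
   = -2.5000 − (-6.320000)/(-7.360000) = -3.358696

-3.3587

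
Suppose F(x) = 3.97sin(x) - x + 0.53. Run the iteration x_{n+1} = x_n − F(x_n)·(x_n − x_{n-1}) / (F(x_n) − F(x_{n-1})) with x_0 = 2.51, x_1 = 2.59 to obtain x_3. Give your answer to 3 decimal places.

2.595

F(2.51) = 0.36401, F(2.59) = 0.02046
x_2 = 2.59000 − 0.02046·(2.59000 − 2.51000) / (0.02046 − 0.36401) = 2.59000 − (0.00164)/(-0.34355) = 2.59476
F(2.59476) = -0.00044
x_3 = 2.59476 − (-0.00044)·(2.59476 − 2.59000) / (-0.00044 − 0.02046) = 2.59476 − (0.00000)/(-0.02089) = 2.59466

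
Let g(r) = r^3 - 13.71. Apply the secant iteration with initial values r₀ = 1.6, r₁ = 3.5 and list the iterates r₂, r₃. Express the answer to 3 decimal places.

g(1.6) = -9.61400, g(3.5) = 29.16500
r₂ = 3.50000 − 29.16500·(3.50000 − 1.60000) / (29.16500 − (-9.61400)) = 3.50000 − (55.41350)/(38.77900) = 2.07104
g(2.07104) = -4.82683
r₃ = 2.07104 − (-4.82683)·(2.07104 − 3.50000) / (-4.82683 − 29.16500) = 2.07104 − (6.89734)/(-33.99183) = 2.27396

2.071, 2.274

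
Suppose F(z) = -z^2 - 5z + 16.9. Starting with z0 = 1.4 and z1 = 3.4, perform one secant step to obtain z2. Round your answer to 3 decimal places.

F(1.4) = 7.94000, F(3.4) = -11.66000
z2 = 3.40000 − (-11.66000)·(3.40000 − 1.40000) / (-11.66000 − 7.94000) = 3.40000 − (-23.32000)/(-19.60000) = 2.21020

2.210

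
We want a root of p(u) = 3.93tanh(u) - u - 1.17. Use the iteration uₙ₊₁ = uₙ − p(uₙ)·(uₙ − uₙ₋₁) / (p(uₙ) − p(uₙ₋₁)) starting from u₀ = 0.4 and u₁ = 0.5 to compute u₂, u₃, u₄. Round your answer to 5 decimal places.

0.43445, 0.43305, 0.43311

p(0.4) = -0.0768006, p(0.5) = 0.1461204
u₂ = 0.5000000 − 0.1461204·(0.5000000 − 0.4000000) / (0.1461204 − (-0.0768006)) = 0.5000000 − (0.0146120)/(0.2229210) = 0.4344519
p(0.4344519) = 0.0030561
u₃ = 0.4344519 − 0.0030561·(0.4344519 − 0.5000000) / (0.0030561 − 0.1461204) = 0.4344519 − (-0.0002003)/(-0.1430643) = 0.4330517
p(0.4330517) = -0.0001285
u₄ = 0.4330517 − (-0.0001285)·(0.4330517 − 0.4344519) / (-0.0001285 − 0.0030561) = 0.4330517 − (0.0000002)/(-0.0031846) = 0.4331082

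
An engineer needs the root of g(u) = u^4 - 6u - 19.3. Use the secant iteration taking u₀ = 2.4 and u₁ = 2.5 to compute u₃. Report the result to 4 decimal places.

2.4105

g(2.4) = -0.522400, g(2.5) = 4.762500
u₂ = 2.500000 − 4.762500·(2.500000 − 2.400000) / (4.762500 − (-0.522400)) = 2.500000 − (0.476250)/(5.284900) = 2.409885
g(2.409885) = -0.031734
u₃ = 2.409885 − (-0.031734)·(2.409885 − 2.500000) / (-0.031734 − 4.762500) = 2.409885 − (0.002860)/(-4.794234) = 2.410481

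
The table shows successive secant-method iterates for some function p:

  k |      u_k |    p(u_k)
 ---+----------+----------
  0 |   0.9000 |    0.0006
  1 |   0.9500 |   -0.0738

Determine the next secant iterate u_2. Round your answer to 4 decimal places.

u_2 = 0.9500 − (-0.0738)·(0.9500 − 0.9000) / (-0.0738 − 0.0006)
   = 0.9500 − (-0.003690)/(-0.074400) = 0.900403

0.9004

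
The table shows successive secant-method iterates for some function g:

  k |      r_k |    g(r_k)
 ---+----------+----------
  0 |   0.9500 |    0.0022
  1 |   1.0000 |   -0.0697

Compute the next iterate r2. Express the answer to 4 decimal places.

0.9515

r2 = 1.0000 − (-0.0697)·(1.0000 − 0.9500) / (-0.0697 − 0.0022)
   = 1.0000 − (-0.003485)/(-0.071900) = 0.951530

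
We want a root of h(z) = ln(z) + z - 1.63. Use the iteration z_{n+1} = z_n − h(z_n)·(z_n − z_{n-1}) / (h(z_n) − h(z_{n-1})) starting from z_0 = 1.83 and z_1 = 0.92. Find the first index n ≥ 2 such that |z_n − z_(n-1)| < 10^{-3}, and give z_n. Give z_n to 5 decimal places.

h(1.83) = 0.8043160, h(0.92) = -0.7933816
z_2 = 0.9200000 − (-0.7933816)·(-0.9100000)/(-1.5976976) = 1.3718861;  |Δ| = 0.4518861
h(1.3718861) = 0.0580725
z_3 = 1.3718861 − 0.0580725·(0.4518861)/(0.8514541) = 1.3410656;  |Δ| = 0.0308204
h(1.3410656) = 0.0045302
z_4 = 1.3410656 − 0.0045302·(-0.0308204)/(-0.0535423) = 1.3384579;  |Δ| = 0.0026077
h(1.3384579) = -0.0000239
z_5 = 1.3384579 − (-0.0000239)·(-0.0026077)/(-0.0045541) = 1.3384716;  |Δ| = 0.0000137
|z_5 − z_4| = 0.0000137 < 10^{-3}

n = 5, z_n = 1.33847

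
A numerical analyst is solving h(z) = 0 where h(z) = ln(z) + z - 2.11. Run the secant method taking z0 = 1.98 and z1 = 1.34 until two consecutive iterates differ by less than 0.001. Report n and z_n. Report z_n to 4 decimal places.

n = 4, z_n = 1.6247

h(1.98) = 0.553097, h(1.34) = -0.477330
z2 = 1.340000 − (-0.477330)·(-0.640000)/(-1.030427) = 1.636471;  |Δ| = 0.296471
h(1.636471) = 0.019013
z3 = 1.636471 − 0.019013·(0.296471)/(0.496343) = 1.625114;  |Δ| = 0.011356
h(1.625114) = 0.000692
z4 = 1.625114 − 0.000692·(-0.011356)/(-0.018320) = 1.624685;  |Δ| = 0.000429
|z4 − z3| = 0.000429 < 0.001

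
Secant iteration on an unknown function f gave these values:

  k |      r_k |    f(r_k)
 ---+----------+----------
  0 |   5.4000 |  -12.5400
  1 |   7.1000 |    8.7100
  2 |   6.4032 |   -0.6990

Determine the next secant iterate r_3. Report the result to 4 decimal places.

6.4550

r_3 = 6.4032 − (-0.6990)·(6.4032 − 7.1000) / (-0.6990 − 8.7100)
   = 6.4032 − (0.487063)/(-9.409000) = 6.454966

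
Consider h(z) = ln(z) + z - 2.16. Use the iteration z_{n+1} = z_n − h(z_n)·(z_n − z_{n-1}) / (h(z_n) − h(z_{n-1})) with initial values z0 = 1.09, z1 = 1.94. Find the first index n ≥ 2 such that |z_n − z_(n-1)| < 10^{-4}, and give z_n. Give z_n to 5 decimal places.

n = 5, z_n = 1.65575

h(1.09) = -0.9838223, h(1.94) = 0.4426880
z2 = 1.9400000 − 0.4426880·(0.8500000)/(1.4265103) = 1.6762201;  |Δ| = 0.2637799
h(1.6762201) = 0.0327614
z3 = 1.6762201 − 0.0327614·(-0.2637799)/(-0.4099266) = 1.6551388;  |Δ| = 0.0210813
h(1.6551388) = -0.0009764
z4 = 1.6551388 − (-0.0009764)·(-0.0210813)/(-0.0337378) = 1.6557489;  |Δ| = 0.0006101
h(1.6557489) = 0.0000023
z5 = 1.6557489 − 0.0000023·(0.0006101)/(0.0009787) = 1.6557475;  |Δ| = 0.0000014
|z5 − z4| = 0.0000014 < 10^{-4}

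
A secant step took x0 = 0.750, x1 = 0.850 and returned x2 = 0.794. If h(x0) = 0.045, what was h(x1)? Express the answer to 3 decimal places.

The secant line through (0.750, 0.045) and (0.850, h(x1)) crosses zero at x2 = 0.794.
So (0.750, 0.045), (0.850, h(x1)), (0.794, 0) are collinear:
h(x1) = 0.045 · (0.850 − 0.794) / (0.750 − 0.794) = 0.045 · (0.05600)/(-0.04400) = -0.05727

-0.057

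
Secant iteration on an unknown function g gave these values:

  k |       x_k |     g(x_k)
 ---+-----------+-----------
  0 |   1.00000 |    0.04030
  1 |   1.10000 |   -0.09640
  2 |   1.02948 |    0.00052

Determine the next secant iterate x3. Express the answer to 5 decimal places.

1.02986

x3 = 1.02948 − 0.00052·(1.02948 − 1.10000) / (0.00052 − (-0.09640))
   = 1.02948 − (-0.0000367)/(0.0969200) = 1.0298584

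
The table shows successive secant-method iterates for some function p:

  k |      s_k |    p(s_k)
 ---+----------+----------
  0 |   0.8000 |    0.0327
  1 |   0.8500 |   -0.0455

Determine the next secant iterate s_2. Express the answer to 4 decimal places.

0.8209

s_2 = 0.8500 − (-0.0455)·(0.8500 − 0.8000) / (-0.0455 − 0.0327)
   = 0.8500 − (-0.002275)/(-0.078200) = 0.820908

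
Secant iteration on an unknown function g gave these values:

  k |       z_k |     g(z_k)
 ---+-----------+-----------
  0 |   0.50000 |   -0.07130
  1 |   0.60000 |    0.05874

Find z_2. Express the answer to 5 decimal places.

z_2 = 0.60000 − 0.05874·(0.60000 − 0.50000) / (0.05874 − (-0.07130))
   = 0.60000 − (0.0058740)/(0.1300400) = 0.5548293

0.55483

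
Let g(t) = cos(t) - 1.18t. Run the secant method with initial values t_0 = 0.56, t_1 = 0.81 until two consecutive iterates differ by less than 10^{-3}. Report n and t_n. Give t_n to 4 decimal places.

n = 4, t_n = 0.6662

g(0.56) = 0.186455, g(0.81) = -0.266302
t_2 = 0.810000 − (-0.266302)·(0.250000)/(-0.452757) = 0.662955;  |Δ| = 0.147045
g(0.662955) = 0.005889
t_3 = 0.662955 − 0.005889·(-0.147045)/(0.272191) = 0.666137;  |Δ| = 0.003182
g(0.666137) = 0.000173
t_4 = 0.666137 − 0.000173·(0.003182)/(-0.005716) = 0.666233;  |Δ| = 0.000096
|t_4 − t_3| = 0.000096 < 10^{-3}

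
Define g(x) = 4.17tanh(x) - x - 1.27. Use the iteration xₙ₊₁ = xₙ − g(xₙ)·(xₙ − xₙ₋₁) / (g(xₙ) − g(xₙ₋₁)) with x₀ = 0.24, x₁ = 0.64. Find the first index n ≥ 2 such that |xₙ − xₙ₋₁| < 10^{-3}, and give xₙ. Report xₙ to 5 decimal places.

g(0.24) = -0.5279827, g(0.64) = 0.4456311
x₂ = 0.6400000 − 0.4456311·(0.4000000)/(0.9736139) = 0.4569167;  |Δ| = 0.1830833
g(0.4569167) = 0.0560414
x₃ = 0.4569167 − 0.0560414·(-0.1830833)/(-0.3895897) = 0.4305806;  |Δ| = 0.0263360
g(0.4305806) = -0.0083678
x₄ = 0.4305806 − (-0.0083678)·(-0.0263360)/(-0.0644092) = 0.4340021;  |Δ| = 0.0034215
g(0.4340021) = 0.0001122
x₅ = 0.4340021 − 0.0001122·(0.0034215)/(0.0084799) = 0.4339569;  |Δ| = 0.0000453
|x₅ − x₄| = 0.0000453 < 10^{-3}

n = 5, xₙ = 0.43396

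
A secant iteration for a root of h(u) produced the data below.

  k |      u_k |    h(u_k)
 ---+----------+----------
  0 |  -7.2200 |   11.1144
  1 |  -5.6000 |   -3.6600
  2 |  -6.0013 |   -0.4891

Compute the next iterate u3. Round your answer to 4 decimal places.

-6.0632

u3 = -6.0013 − (-0.4891)·(-6.0013 − (-5.6000)) / (-0.4891 − (-3.6600))
   = -6.0013 − (0.196276)/(3.170900) = -6.063199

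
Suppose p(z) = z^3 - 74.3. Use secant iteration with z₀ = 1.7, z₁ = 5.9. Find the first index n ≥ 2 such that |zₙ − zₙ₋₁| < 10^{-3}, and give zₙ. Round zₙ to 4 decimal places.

n = 7, zₙ = 4.2040

p(1.7) = -69.387000, p(5.9) = 131.079000
z₂ = 5.900000 − 131.079000·(4.200000)/(200.466000) = 3.153740;  |Δ| = 2.746260
p(3.153740) = -42.932669
z₃ = 3.153740 − (-42.932669)·(-2.746260)/(-174.011669) = 3.831305;  |Δ| = 0.677565
p(3.831305) = -18.060658
z₄ = 3.831305 − (-18.060658)·(0.677565)/(24.872011) = 4.323315;  |Δ| = 0.492010
p(4.323315) = 6.507313
z₅ = 4.323315 − 6.507313·(0.492010)/(24.567971) = 4.192997;  |Δ| = 0.130319
p(4.192997) = -0.582006
z₆ = 4.192997 − (-0.582006)·(-0.130319)/(-7.089319) = 4.203695;  |Δ| = 0.010699
p(4.203695) = -0.016279
z₇ = 4.203695 − (-0.016279)·(0.010699)/(0.565727) = 4.204003;  |Δ| = 0.000308
|z₇ − z₆| = 0.000308 < 10^{-3}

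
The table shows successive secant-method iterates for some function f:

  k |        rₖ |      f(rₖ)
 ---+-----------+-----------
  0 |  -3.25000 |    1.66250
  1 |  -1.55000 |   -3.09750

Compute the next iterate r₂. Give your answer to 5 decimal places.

-2.65625

r₂ = -1.55000 − (-3.09750)·(-1.55000 − (-3.25000)) / (-3.09750 − 1.66250)
   = -1.55000 − (-5.2657500)/(-4.7600000) = -2.6562500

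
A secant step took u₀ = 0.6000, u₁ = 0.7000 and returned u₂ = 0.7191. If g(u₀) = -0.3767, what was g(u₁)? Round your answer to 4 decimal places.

The secant line through (0.6000, -0.3767) and (0.7000, g(u₁)) crosses zero at u₂ = 0.7191.
So (0.6000, -0.3767), (0.7000, g(u₁)), (0.7191, 0) are collinear:
g(u₁) = -0.3767 · (0.7000 − 0.7191) / (0.6000 − 0.7191) = -0.3767 · (-0.019100)/(-0.119100) = -0.060411

-0.0604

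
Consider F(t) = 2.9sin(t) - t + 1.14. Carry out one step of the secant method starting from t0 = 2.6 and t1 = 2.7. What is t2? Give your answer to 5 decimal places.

F(2.6) = 0.0349540, F(2.7) = -0.3205983
t2 = 2.7000000 − (-0.3205983)·(2.7000000 − 2.6000000) / (-0.3205983 − 0.0349540) = 2.7000000 − (-0.0320598)/(-0.3555523) = 2.6098309

2.60983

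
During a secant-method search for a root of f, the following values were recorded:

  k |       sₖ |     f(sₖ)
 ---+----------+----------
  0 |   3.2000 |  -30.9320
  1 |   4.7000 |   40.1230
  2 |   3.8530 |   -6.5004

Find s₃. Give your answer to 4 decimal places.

s₃ = 3.8530 − (-6.5004)·(3.8530 − 4.7000) / (-6.5004 − 40.1230)
   = 3.8530 − (5.505839)/(-46.623400) = 3.971092

3.9711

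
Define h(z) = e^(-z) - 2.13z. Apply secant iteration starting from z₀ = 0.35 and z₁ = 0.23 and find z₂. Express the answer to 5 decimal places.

h(0.35) = -0.0408119, h(0.23) = 0.3046336
z₂ = 0.2300000 − 0.3046336·(0.2300000 − 0.3500000) / (0.3046336 − (-0.0408119)) = 0.2300000 − (-0.0365560)/(0.3454455) = 0.3358229

0.33582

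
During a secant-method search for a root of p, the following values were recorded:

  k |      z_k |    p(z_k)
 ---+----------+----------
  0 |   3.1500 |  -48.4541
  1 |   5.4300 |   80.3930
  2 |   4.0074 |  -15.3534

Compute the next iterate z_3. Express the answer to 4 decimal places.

z_3 = 4.0074 − (-15.3534)·(4.0074 − 5.4300) / (-15.3534 − 80.3930)
   = 4.0074 − (21.841747)/(-95.746400) = 4.235521

4.2355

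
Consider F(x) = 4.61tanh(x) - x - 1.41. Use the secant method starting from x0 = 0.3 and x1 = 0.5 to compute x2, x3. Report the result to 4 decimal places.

F(0.3) = -0.367049, F(0.5) = 0.220360
x2 = 0.500000 − 0.220360·(0.500000 − 0.300000) / (0.220360 − (-0.367049)) = 0.500000 − (0.044072)/(0.587409) = 0.424972
F(0.424972) = 0.014149
x3 = 0.424972 − 0.014149·(0.424972 − 0.500000) / (0.014149 − 0.220360) = 0.424972 − (-0.001062)/(-0.206211) = 0.419824

0.4250, 0.4198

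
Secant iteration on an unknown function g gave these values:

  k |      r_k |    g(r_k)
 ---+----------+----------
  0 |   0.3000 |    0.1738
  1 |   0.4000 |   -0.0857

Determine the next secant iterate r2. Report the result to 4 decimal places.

r2 = 0.4000 − (-0.0857)·(0.4000 − 0.3000) / (-0.0857 − 0.1738)
   = 0.4000 − (-0.008570)/(-0.259500) = 0.366975

0.3670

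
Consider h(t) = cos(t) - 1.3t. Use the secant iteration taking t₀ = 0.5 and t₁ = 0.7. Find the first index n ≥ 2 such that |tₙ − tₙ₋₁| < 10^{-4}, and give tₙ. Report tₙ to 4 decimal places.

h(0.5) = 0.227583, h(0.7) = -0.145158
t₂ = 0.700000 − (-0.145158)·(0.200000)/(-0.372740) = 0.622113;  |Δ| = 0.077887
h(0.622113) = 0.003902
t₃ = 0.622113 − 0.003902·(-0.077887)/(0.149059) = 0.624152;  |Δ| = 0.002039
h(0.624152) = 0.000062
t₄ = 0.624152 − 0.000062·(0.002039)/(-0.003840) = 0.624185;  |Δ| = 0.000033
|t₄ − t₃| = 0.000033 < 10^{-4}

n = 4, tₙ = 0.6242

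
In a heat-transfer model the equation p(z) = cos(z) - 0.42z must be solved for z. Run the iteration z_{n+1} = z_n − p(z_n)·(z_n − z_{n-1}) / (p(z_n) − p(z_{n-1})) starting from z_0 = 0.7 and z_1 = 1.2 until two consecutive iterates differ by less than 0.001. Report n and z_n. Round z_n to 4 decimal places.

p(0.7) = 0.470842, p(1.2) = -0.141642
z_2 = 1.200000 − (-0.141642)·(0.500000)/(-0.612484) = 1.084371;  |Δ| = 0.115629
p(1.084371) = 0.012033
z_3 = 1.084371 − 0.012033·(-0.115629)/(0.153676) = 1.093425;  |Δ| = 0.009054
p(1.093425) = 0.000208
z_4 = 1.093425 − 0.000208·(0.009054)/(-0.011826) = 1.093584;  |Δ| = 0.000159
|z_4 − z_3| = 0.000159 < 0.001

n = 4, z_n = 1.0936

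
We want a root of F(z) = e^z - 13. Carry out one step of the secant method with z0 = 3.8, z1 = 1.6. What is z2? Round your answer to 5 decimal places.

2.04539

F(3.8) = 31.7011845, F(1.6) = -8.0469676
z2 = 1.6000000 − (-8.0469676)·(1.6000000 − 3.8000000) / (-8.0469676 − 31.7011845) = 1.6000000 − (17.7033287)/(-39.7481521) = 2.0453875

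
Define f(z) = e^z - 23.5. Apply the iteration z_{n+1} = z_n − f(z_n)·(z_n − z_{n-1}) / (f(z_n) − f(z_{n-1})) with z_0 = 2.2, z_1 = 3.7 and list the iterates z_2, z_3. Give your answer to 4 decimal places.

f(2.2) = -14.474987, f(3.7) = 16.947304
z_2 = 3.700000 − 16.947304·(3.700000 − 2.200000) / (16.947304 − (-14.474987)) = 3.700000 − (25.420957)/(31.422291) = 2.890990
f(2.890990) = -5.488873
z_3 = 2.890990 − (-5.488873)·(2.890990 − 3.700000) / (-5.488873 − 16.947304) = 2.890990 − (4.440555)/(-22.436178) = 3.088909

2.8910, 3.0889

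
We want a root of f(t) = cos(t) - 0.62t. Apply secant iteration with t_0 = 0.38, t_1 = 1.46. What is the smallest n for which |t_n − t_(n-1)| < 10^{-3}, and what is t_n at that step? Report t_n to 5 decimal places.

f(0.38) = 0.6930646, f(1.46) = -0.7946302
t_2 = 1.4600000 − (-0.7946302)·(1.0800000)/(-1.4876949) = 0.8831340;  |Δ| = 0.5768660
f(0.8831340) = 0.0871895
t_3 = 0.8831340 − 0.0871895·(-0.5768660)/(0.8818197) = 0.9401713;  |Δ| = 0.0570373
f(0.9401713) = 0.0067435
t_4 = 0.9401713 − 0.0067435·(0.0570373)/(-0.0804460) = 0.9449525;  |Δ| = 0.0047812
f(0.9449525) = -0.0000892
t_5 = 0.9449525 − (-0.0000892)·(0.0047812)/(-0.0068327) = 0.9448901;  |Δ| = 0.0000624
|t_5 − t_4| = 0.0000624 < 10^{-3}

n = 5, t_n = 0.94489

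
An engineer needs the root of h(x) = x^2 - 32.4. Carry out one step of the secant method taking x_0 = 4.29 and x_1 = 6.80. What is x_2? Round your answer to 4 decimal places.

5.5520

h(4.29) = -13.995900, h(6.80) = 13.840000
x_2 = 6.800000 − 13.840000·(6.800000 − 4.290000) / (13.840000 − (-13.995900)) = 6.800000 − (34.738400)/(27.835900) = 5.552029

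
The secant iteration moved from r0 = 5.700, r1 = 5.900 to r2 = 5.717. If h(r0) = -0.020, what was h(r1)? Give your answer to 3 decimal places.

The secant line through (5.700, -0.020) and (5.900, h(r1)) crosses zero at r2 = 5.717.
So (5.700, -0.020), (5.900, h(r1)), (5.717, 0) are collinear:
h(r1) = -0.020 · (5.900 − 5.717) / (5.700 − 5.717) = -0.020 · (0.18300)/(-0.01700) = 0.21529

0.215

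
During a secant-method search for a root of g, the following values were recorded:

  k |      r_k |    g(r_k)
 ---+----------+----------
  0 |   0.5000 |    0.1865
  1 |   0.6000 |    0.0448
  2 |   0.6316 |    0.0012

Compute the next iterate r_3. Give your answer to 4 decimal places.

0.6325

r_3 = 0.6316 − 0.0012·(0.6316 − 0.6000) / (0.0012 − 0.0448)
   = 0.6316 − (0.000038)/(-0.043600) = 0.632470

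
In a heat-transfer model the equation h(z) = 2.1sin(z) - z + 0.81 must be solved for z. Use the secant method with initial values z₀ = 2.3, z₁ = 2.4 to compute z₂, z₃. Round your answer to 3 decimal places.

h(2.3) = 0.07598, h(2.4) = -0.17153
z₂ = 2.40000 − (-0.17153)·(2.40000 − 2.30000) / (-0.17153 − 0.07598) = 2.40000 − (-0.01715)/(-0.24751) = 2.33070
h(2.33070) = 0.00160
z₃ = 2.33070 − 0.00160·(2.33070 − 2.40000) / (0.00160 − (-0.17153)) = 2.33070 − (-0.00011)/(0.17313) = 2.33134

2.331, 2.331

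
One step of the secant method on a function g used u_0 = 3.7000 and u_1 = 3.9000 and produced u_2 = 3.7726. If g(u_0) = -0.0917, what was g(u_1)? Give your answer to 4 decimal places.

The secant line through (3.7000, -0.0917) and (3.9000, g(u_1)) crosses zero at u_2 = 3.7726.
So (3.7000, -0.0917), (3.9000, g(u_1)), (3.7726, 0) are collinear:
g(u_1) = -0.0917 · (3.9000 − 3.7726) / (3.7000 − 3.7726) = -0.0917 · (0.127400)/(-0.072600) = 0.160917

0.1609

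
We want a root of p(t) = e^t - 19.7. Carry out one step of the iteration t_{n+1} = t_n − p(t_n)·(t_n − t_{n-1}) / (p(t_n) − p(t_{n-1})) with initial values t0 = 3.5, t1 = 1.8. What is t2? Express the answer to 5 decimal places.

p(3.5) = 13.4154520, p(1.8) = -13.6503525
t2 = 1.8000000 − (-13.6503525)·(1.8000000 − 3.5000000) / (-13.6503525 − 13.4154520) = 1.8000000 − (23.2055993)/(-27.0658045) = 2.6573770

2.65738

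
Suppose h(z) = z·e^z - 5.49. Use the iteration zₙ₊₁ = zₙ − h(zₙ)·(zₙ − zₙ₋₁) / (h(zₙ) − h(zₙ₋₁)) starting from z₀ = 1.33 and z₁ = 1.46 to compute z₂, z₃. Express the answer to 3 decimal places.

1.378, 1.380

h(1.33) = -0.46121, h(1.46) = 0.79670
z₂ = 1.46000 − 0.79670·(1.46000 − 1.33000) / (0.79670 − (-0.46121)) = 1.46000 − (0.10357)/(1.25791) = 1.37766
h(1.37766) = -0.02670
z₃ = 1.37766 − (-0.02670)·(1.37766 − 1.46000) / (-0.02670 − 0.79670) = 1.37766 − (0.00220)/(-0.82340) = 1.38033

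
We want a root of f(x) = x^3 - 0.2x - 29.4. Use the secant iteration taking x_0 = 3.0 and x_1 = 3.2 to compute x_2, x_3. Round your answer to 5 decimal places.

3.10475, 3.10788

f(3.0) = -3.0000000, f(3.2) = 2.7280000
x_2 = 3.2000000 − 2.7280000·(3.2000000 − 3.0000000) / (2.7280000 − (-3.0000000)) = 3.2000000 − (0.5456000)/(5.7280000) = 3.1047486
f(3.1047486) = -0.0928377
x_3 = 3.1047486 − (-0.0928377)·(3.1047486 − 3.2000000) / (-0.0928377 − 2.7280000) = 3.1047486 − (0.0088429)/(-2.8208377) = 3.1078835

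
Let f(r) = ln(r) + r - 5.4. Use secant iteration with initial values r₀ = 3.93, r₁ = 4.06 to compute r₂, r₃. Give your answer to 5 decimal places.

4.01107, 4.01097

f(3.93) = -0.1013606, f(4.06) = 0.0611830
r₂ = 4.0600000 − 0.0611830·(4.0600000 − 3.9300000) / (0.0611830 − (-0.1013606)) = 4.0600000 − (0.0079538)/(0.1625435) = 4.0110667
f(4.0110667) = 0.0001240
r₃ = 4.0110667 − 0.0001240·(4.0110667 − 4.0600000) / (0.0001240 − 0.0611830) = 4.0110667 − (-0.0000061)/(-0.0610590) = 4.0109674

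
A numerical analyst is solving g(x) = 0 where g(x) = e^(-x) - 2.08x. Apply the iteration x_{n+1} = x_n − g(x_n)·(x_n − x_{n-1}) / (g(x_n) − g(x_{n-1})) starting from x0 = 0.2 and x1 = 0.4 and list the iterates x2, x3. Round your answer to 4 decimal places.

g(0.2) = 0.402731, g(0.4) = -0.161680
x2 = 0.400000 − (-0.161680)·(0.400000 − 0.200000) / (-0.161680 − 0.402731) = 0.400000 − (-0.032336)/(-0.564411) = 0.342708
g(0.342708) = -0.002988
x3 = 0.342708 − (-0.002988)·(0.342708 − 0.400000) / (-0.002988 − (-0.161680)) = 0.342708 − (0.000171)/(0.158692) = 0.341630

0.3427, 0.3416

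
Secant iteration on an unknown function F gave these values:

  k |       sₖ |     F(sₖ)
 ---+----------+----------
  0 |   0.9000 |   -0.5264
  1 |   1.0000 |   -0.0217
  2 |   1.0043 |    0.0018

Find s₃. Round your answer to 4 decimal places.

1.0040

s₃ = 1.0043 − 0.0018·(1.0043 − 1.0000) / (0.0018 − (-0.0217))
   = 1.0043 − (0.000008)/(0.023500) = 1.003971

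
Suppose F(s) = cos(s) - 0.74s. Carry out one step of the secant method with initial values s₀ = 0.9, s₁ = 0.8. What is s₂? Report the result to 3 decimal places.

0.870

F(0.9) = -0.04439, F(0.8) = 0.10471
s₂ = 0.80000 − 0.10471·(0.80000 − 0.90000) / (0.10471 − (-0.04439)) = 0.80000 − (-0.01047)/(0.14910) = 0.87023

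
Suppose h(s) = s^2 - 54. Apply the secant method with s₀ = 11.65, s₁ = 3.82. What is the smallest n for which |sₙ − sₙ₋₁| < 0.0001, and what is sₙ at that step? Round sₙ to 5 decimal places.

h(11.65) = 81.7225000, h(3.82) = -39.4076000
s₂ = 3.8200000 − (-39.4076000)·(-7.8300000)/(-121.1301000) = 6.3673562;  |Δ| = 2.5473562
h(6.3673562) = -13.4567754
s₃ = 6.3673562 − (-13.4567754)·(2.5473562)/(25.9508246) = 7.6882853;  |Δ| = 1.3209291
h(7.6882853) = 5.1097307
s₄ = 7.6882853 − 5.1097307·(1.3209291)/(18.5665060) = 7.3247494;  |Δ| = 0.3635359
h(7.3247494) = -0.3480468
s₅ = 7.3247494 − (-0.3480468)·(-0.3635359)/(-5.4577775) = 7.3479323;  |Δ| = 0.0231830
h(7.3479323) = -0.0078904
s₆ = 7.3479323 − (-0.0078904)·(0.0231830)/(0.3401564) = 7.3484701;  |Δ| = 0.0005378
h(7.3484701) = 0.0000128
s₇ = 7.3484701 − 0.0000128·(0.0005378)/(0.0079032) = 7.3484692;  |Δ| = 0.0000009
|s₇ − s₆| = 0.0000009 < 0.0001

n = 7, sₙ = 7.34847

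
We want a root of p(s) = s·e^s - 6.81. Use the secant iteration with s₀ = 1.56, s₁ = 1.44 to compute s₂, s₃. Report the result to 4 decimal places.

1.5053, 1.5079

p(1.56) = 0.613761, p(1.44) = -0.732198
s₂ = 1.440000 − (-0.732198)·(1.440000 − 1.560000) / (-0.732198 − 0.613761) = 1.440000 − (0.087864)/(-1.345959) = 1.505280
p(1.505280) = -0.028093
s₃ = 1.505280 − (-0.028093)·(1.505280 − 1.440000) / (-0.028093 − (-0.732198)) = 1.505280 − (-0.001834)/(0.704105) = 1.507884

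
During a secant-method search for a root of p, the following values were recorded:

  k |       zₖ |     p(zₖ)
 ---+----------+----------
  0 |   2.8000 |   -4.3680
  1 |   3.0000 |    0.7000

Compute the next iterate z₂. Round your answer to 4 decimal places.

2.9724

z₂ = 3.0000 − 0.7000·(3.0000 − 2.8000) / (0.7000 − (-4.3680))
   = 3.0000 − (0.140000)/(5.068000) = 2.972376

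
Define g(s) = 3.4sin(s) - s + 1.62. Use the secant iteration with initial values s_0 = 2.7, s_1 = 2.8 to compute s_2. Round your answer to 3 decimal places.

g(2.7) = 0.37309, g(2.8) = -0.04104
s_2 = 2.80000 − (-0.04104)·(2.80000 − 2.70000) / (-0.04104 − 0.37309) = 2.80000 − (-0.00410)/(-0.41413) = 2.79009

2.790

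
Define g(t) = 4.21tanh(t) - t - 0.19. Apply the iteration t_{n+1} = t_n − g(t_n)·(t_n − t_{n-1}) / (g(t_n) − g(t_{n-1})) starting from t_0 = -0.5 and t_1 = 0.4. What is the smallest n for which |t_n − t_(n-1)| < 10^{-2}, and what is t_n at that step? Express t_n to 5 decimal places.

g(-0.5) = -1.6355132, g(0.4) = 1.0095851
t_2 = 0.4000000 − 1.0095851·(0.9000000)/(2.6450984) = 0.0564866;  |Δ| = 0.3435134
g(0.0564866) = -0.0089305
t_3 = 0.0564866 − (-0.0089305)·(-0.3435134)/(-1.0185156) = 0.0594986;  |Δ| = 0.0030120
|t_3 − t_2| = 0.0030120 < 10^{-2}

n = 3, t_n = 0.05950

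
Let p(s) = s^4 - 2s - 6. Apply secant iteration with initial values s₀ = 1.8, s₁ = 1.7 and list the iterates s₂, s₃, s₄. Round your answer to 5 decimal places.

1.75386, 1.75632, 1.75619

p(1.8) = 0.8976000, p(1.7) = -1.0479000
s₂ = 1.7000000 − (-1.0479000)·(1.7000000 − 1.8000000) / (-1.0479000 − 0.8976000) = 1.7000000 − (0.1047900)/(-1.9455000) = 1.7538628
p(1.7538628) = -0.0457368
s₃ = 1.7538628 − (-0.0457368)·(1.7538628 − 1.7000000) / (-0.0457368 − (-1.0479000)) = 1.7538628 − (-0.0024635)/(1.0021632) = 1.7563210
p(1.7563210) = 0.0025057
s₄ = 1.7563210 − 0.0025057·(1.7563210 − 1.7538628) / (0.0025057 − (-0.0457368)) = 1.7563210 − (0.0000062)/(0.0482424) = 1.7561933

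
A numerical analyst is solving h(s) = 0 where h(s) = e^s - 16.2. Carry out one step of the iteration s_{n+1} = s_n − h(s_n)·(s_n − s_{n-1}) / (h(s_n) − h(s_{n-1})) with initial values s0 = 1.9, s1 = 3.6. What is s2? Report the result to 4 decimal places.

2.4407

h(1.9) = -9.514106, h(3.6) = 20.398234
s2 = 3.600000 − 20.398234·(3.600000 − 1.900000) / (20.398234 − (-9.514106)) = 3.600000 − (34.676999)/(29.912340) = 2.440713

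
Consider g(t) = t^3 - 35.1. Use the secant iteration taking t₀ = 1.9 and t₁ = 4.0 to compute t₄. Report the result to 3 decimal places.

g(1.9) = -28.24100, g(4.0) = 28.90000
t₂ = 4.00000 − 28.90000·(4.00000 − 1.90000) / (28.90000 − (-28.24100)) = 4.00000 − (60.69000)/(57.14100) = 2.93789
g(2.93789) = -9.74248
t₃ = 2.93789 − (-9.74248)·(2.93789 − 4.00000) / (-9.74248 − 28.90000) = 2.93789 − (10.34758)/(-38.64248) = 3.20567
g(3.20567) = -2.15758
t₄ = 3.20567 − (-2.15758)·(3.20567 − 2.93789) / (-2.15758 − (-9.74248)) = 3.20567 − (-0.57775)/(7.58490) = 3.28184

3.282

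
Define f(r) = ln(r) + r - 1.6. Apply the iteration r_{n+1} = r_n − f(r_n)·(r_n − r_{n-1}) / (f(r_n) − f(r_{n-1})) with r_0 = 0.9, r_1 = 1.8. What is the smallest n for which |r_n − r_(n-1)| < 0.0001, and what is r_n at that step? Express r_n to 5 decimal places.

n = 5, r_n = 1.32135

f(0.9) = -0.8053605, f(1.8) = 0.7877867
r_2 = 1.8000000 − 0.7877867·(0.9000000)/(1.5931472) = 1.3549639;  |Δ| = 0.4450361
f(1.3549639) = 0.0587387
r_3 = 1.3549639 − 0.0587387·(-0.4450361)/(-0.7290479) = 1.3191078;  |Δ| = 0.0358561
f(1.3191078) = -0.0039367
r_4 = 1.3191078 − (-0.0039367)·(-0.0358561)/(-0.0626754) = 1.3213599;  |Δ| = 0.0022521
f(1.3213599) = 0.0000213
r_5 = 1.3213599 − 0.0000213·(0.0022521)/(0.0039580) = 1.3213478;  |Δ| = 0.0000121
|r_5 − r_4| = 0.0000121 < 0.0001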